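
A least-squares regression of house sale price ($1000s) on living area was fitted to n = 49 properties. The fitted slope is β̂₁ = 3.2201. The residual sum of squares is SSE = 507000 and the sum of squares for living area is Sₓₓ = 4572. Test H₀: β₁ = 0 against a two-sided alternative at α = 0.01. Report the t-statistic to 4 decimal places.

MSE = SSE/(n − 2) = 507000/47 = 10787.2.
SE(β̂₁) = √(MSE/Sₓₓ) = √(10787.2/4572) = 1.53604.
t = 3.2201 / 1.53604 = 2.0964.
df = n − 2 = 47.
Two-sided p ≈ 0.0415, which is ≥ 0.01, so fail to reject H₀.
The data do not give significant evidence of an association between living area and house sale price.

t = 2.0964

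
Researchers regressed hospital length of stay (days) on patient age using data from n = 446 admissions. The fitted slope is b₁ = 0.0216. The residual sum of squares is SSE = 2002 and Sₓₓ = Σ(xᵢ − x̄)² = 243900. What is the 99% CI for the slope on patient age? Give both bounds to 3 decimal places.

MSE = SSE/(n − 2) = 2002/444 = 4.50901.
SE(b₁) = √(MSE/Sₓₓ) = √(4.50901/243900) = 0.00429967.
df = n − 2 = 444.
t* = t_{0.005, 444} = 2.586948.
Margin = t* × SE = 2.586948 × 0.00429967 = 0.01112.
CI: 0.0216 ± 0.01112 → (0.010, 0.033).
With 99% confidence, each one-unit increase in patient age is associated with a change of between 0.010 and 0.033 days in hospital length of stay.

(0.010, 0.033)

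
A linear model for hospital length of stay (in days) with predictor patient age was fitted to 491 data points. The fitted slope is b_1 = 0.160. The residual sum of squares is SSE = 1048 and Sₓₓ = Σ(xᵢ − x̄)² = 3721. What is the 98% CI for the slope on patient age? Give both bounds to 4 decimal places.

(0.1040, 0.2160)

MSE = SSE/(n − 2) = 1048/489 = 2.14315.
SE(b_1) = √(MSE/Sₓₓ) = √(2.14315/3721) = 0.0239992.
df = n − 2 = 489.
t* = t_{0.01, 489} = 2.333998.
Margin = t* × SE = 2.333998 × 0.0239992 = 0.056014.
CI: 0.160 ± 0.056014 → (0.1040, 0.2160).
With 98% confidence, each one-unit increase in patient age is associated with a change of between 0.1040 and 0.2160 days in hospital length of stay.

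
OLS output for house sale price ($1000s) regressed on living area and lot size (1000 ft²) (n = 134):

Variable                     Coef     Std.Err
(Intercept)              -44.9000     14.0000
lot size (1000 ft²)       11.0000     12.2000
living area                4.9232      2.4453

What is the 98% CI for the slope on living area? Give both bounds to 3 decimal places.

(-0.836, 10.682)

Read off: b = 4.9232, SE = 2.4453 for living area.
df = n − k − 1 = 134 − 2 − 1 = 131.
t* = t_{0.01, 131} = 2.35515.
Margin = t* × SE = 2.35515 × 2.4453 = 5.75905.
CI: 4.9232 ± 5.75905 → (-0.836, 10.682).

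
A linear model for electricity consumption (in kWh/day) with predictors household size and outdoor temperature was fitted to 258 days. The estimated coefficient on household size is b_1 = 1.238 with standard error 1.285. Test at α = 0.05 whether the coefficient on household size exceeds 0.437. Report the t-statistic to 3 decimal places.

t = 0.623

H₀: β₁ = 0.437 vs H₁: β₁ > 0.437.
t = (b_1 − β₁⁰)/SE = (1.238 − 0.437) / 1.285 = 0.623.
df = n − k − 1 = 258 − 2 − 1 = 255.
One-sided p ≈ 0.2668, which is ≥ 0.05, so fail to reject H₀.
The data do not give significant evidence that the true slope on household size exceeds 0.437 kWh/day per unit, holding the other predictors fixed.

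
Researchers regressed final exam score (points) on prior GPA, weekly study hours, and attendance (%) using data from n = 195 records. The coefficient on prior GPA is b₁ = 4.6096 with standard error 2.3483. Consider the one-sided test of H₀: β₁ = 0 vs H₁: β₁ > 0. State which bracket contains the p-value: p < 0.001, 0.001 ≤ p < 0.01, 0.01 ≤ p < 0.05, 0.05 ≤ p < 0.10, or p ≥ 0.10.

t = 4.6096 / 2.3483 = 1.963.
df = n − k − 1 = 195 − 3 − 1 = 191.
One-sided p = P(T_{191} > t) ≈ 0.0256.
So 0.01 ≤ p < 0.05.

0.01 ≤ p < 0.05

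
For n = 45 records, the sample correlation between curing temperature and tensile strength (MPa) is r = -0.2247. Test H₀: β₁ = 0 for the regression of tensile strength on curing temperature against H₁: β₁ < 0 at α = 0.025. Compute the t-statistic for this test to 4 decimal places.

t = r·√(n − 2)/√(1 − r²) = -0.2247·√43/√0.94951 = -1.5121.
df = n − 2 = 43.
One-sided p ≈ 0.0689, which is ≥ 0.025, so fail to reject H₀.
The data do not give significant evidence of a linear association between curing temperature and tensile strength.

t = -1.5121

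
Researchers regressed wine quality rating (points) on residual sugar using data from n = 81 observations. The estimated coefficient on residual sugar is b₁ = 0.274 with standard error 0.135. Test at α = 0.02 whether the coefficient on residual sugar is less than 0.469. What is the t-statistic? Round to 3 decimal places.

t = -1.444

H₀: β₁ = 0.469 vs H₁: β₁ < 0.469.
t = (b₁ − β₁⁰)/SE = (0.274 − 0.469) / 0.135 = -1.444.
df = n − 2 = 81 − 2 = 79.
One-sided p ≈ 0.0763, which is ≥ 0.02, so fail to reject H₀.
The data do not give significant evidence that the true slope on residual sugar is below 0.469 points per unit.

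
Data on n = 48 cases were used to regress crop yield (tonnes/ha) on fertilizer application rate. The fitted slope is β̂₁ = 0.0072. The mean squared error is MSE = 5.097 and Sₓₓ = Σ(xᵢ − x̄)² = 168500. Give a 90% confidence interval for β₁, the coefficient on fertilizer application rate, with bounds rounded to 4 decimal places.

(-0.0020, 0.0164)

SE(β̂₁) = √(MSE/Sₓₓ) = √(5.097/168500) = 0.00549993.
df = n − 2 = 46.
t* = t_{0.05, 46} = 1.67866.
Margin = t* × SE = 1.67866 × 0.00549993 = 0.009233.
CI: 0.0072 ± 0.009233 → (-0.0020, 0.0164).
With 90% confidence, each one-unit increase in fertilizer application rate is associated with a change of between -0.0020 and 0.0164 tonnes/ha in crop yield.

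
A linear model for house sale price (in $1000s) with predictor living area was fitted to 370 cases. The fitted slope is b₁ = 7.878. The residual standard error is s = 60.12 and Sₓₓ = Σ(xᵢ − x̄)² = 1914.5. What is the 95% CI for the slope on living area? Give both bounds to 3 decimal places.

(5.176, 10.580)

SE(b₁) = s/√Sₓₓ = 60.12/√1914.5 = 1.37401.
df = n − 2 = 368.
t* = t_{0.025, 368} = 1.966431.
Margin = t* × SE = 1.966431 × 1.37401 = 2.70190.
CI: 7.878 ± 2.70190 → (5.176, 10.580).
With 95% confidence, each one-unit increase in living area is associated with a change of between 5.176 and 10.580 $1000s in house sale price.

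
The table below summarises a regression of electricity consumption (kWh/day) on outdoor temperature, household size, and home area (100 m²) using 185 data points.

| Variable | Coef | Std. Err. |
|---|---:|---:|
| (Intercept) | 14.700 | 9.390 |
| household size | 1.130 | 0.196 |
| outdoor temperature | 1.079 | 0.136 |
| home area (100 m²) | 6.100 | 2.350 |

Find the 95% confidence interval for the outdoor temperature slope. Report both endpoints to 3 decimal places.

(0.811, 1.347)

Read off: b = 1.079, SE = 0.136 for outdoor temperature.
df = n − k − 1 = 185 − 3 − 1 = 181.
t* = t_{0.025, 181} = 1.973157.
Margin = t* × SE = 1.973157 × 0.136 = 0.26835.
CI: 1.079 ± 0.26835 → (0.811, 1.347).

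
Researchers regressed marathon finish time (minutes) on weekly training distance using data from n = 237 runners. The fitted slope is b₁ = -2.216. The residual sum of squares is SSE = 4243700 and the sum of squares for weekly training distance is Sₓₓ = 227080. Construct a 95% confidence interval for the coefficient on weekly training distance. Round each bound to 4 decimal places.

(-2.7716, -1.6604)

MSE = SSE/(n − 2) = 4243700/235 = 18058.3.
SE(b₁) = √(MSE/Sₓₓ) = √(18058.3/227080) = 0.282.
df = n − 2 = 235.
t* = t_{0.025, 235} = 1.97011.
Margin = t* × SE = 1.97011 × 0.282 = 0.555571.
CI: -2.216 ± 0.555571 → (-2.7716, -1.6604).
With 95% confidence, each one-unit increase in weekly training distance is associated with a change of between -2.7716 and -1.6604 minutes in marathon finish time.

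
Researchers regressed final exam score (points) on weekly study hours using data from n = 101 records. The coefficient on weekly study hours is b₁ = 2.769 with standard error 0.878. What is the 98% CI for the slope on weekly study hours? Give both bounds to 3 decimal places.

(0.693, 4.845)

df = n − 2 = 101 − 2 = 99.
t* = t_{0.01, 99} = 2.364606.
Margin = t* × SE = 2.364606 × 0.878 = 2.07612.
CI: 2.769 ± 2.07612 → (0.693, 4.845).
With 98% confidence, each one-unit increase in weekly study hours is associated with a change of between 0.693 and 4.845 points in final exam score.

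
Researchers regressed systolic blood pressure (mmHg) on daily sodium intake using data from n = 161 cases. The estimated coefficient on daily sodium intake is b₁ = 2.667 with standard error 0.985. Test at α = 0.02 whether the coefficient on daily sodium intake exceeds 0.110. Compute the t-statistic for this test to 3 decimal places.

H₀: β₁ = 0.110 vs H₁: β₁ > 0.110.
t = (b₁ − β₁⁰)/SE = (2.667 − 0.110) / 0.985 = 2.596.
df = n − 2 = 161 − 2 = 159.
One-sided p ≈ 0.0052, which is < 0.02, so reject H₀.
There is evidence that the true slope on daily sodium intake exceeds 0.110 mmHg per unit.

t = 2.596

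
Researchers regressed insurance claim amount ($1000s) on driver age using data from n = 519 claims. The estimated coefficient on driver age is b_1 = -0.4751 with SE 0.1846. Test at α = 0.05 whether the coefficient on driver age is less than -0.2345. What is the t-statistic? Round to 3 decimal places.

H₀: β₁ = -0.2345 vs H₁: β₁ < -0.2345.
t = (b_1 − β₁⁰)/SE = (-0.4751 − (-0.2345)) / 0.1846 = -1.303.
df = n − 2 = 519 − 2 = 517.
One-sided p ≈ 0.0965, which is ≥ 0.05, so fail to reject H₀.
The data do not give significant evidence that the true slope on driver age is below -0.2345 $1000s per unit.

t = -1.303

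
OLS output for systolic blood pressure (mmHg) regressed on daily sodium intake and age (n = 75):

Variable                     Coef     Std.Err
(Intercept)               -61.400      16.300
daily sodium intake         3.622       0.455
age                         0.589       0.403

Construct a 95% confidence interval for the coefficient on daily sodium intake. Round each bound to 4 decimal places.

(2.7150, 4.5290)

Read off: b = 3.622, SE = 0.455 for daily sodium intake.
df = n − k − 1 = 75 − 2 − 1 = 72.
t* = t_{0.025, 72} = 1.993464.
Margin = t* × SE = 1.993464 × 0.455 = 0.907026.
CI: 3.622 ± 0.907026 → (2.7150, 4.5290).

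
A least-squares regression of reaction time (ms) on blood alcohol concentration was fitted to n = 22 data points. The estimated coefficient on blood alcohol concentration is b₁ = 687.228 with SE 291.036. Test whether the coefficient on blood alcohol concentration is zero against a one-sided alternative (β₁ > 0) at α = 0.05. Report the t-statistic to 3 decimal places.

H₀: β₁ = 0 vs H₁: β₁ > 0.
t = (b₁ − β₁⁰)/SE = 687.228 / 291.036 = 2.361.
df = n − 2 = 22 − 2 = 20.
One-sided p ≈ 0.0142, which is < 0.05, so reject H₀.
There is evidence that the true slope on blood alcohol concentration is positive.

t = 2.361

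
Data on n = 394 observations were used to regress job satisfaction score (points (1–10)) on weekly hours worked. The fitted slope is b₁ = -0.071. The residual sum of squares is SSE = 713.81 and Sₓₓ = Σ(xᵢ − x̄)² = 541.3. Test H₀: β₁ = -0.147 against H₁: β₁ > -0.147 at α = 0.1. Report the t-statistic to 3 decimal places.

t = 1.310

MSE = SSE/(n − 2) = 713.81/392 = 1.82094.
SE(b₁) = √(MSE/Sₓₓ) = √(1.82094/541.3) = 0.0580002.
t = (-0.071 − (-0.147)) / 0.0580002 = 1.310.
df = n − 2 = 392.
One-sided p ≈ 0.0954, which is < 0.1, so reject H₀.
There is evidence that the true slope on weekly hours worked exceeds -0.147 points (1–10) per unit.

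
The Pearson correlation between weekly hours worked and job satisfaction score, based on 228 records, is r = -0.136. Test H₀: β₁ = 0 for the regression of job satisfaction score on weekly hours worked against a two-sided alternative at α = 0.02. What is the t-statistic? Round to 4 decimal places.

t = -2.0637

t = r·√(n − 2)/√(1 − r²) = -0.136·√226/√0.981504 = -2.0637.
df = n − 2 = 226.
Two-sided p ≈ 0.0402, which is ≥ 0.02, so fail to reject H₀.
The data do not give significant evidence of a linear association between weekly hours worked and job satisfaction score.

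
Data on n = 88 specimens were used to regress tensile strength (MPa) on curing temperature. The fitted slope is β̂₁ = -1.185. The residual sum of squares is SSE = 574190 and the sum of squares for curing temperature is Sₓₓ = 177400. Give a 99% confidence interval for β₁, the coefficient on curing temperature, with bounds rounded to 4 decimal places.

(-1.6960, -0.6740)

MSE = SSE/(n − 2) = 574190/86 = 6676.63.
SE(β̂₁) = √(MSE/Sₓₓ) = √(6676.63/177400) = 0.194.
df = n − 2 = 86.
t* = t_{0.005, 86} = 2.634212.
Margin = t* × SE = 2.634212 × 0.194 = 0.511037.
CI: -1.185 ± 0.511037 → (-1.6960, -0.6740).
With 99% confidence, each one-unit increase in curing temperature is associated with a change of between -1.6960 and -0.6740 MPa in tensile strength.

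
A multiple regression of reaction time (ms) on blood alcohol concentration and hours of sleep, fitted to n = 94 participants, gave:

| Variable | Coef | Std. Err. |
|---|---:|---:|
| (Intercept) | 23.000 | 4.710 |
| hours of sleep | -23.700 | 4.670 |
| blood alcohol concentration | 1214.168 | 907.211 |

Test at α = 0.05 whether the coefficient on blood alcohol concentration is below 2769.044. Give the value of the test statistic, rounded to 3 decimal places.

Read off: b = 1214.168, SE = 907.211 for blood alcohol concentration.
H₀: β₁ = 2769.044 vs H₁: β₁ < 2769.044.
t = (1214.168 − 2769.044) / 907.211 = -1.714.
df = n − k − 1 = 94 − 2 − 1 = 91.
One-sided p ≈ 0.0450, which is < 0.05, so reject H₀.
There is evidence that the true slope on blood alcohol concentration is below 2769.044 ms per unit, holding the other predictors fixed.

t = -1.714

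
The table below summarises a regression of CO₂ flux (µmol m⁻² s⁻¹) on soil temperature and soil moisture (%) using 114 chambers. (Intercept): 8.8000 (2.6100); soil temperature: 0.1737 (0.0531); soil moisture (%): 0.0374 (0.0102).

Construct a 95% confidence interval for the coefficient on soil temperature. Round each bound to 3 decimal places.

(0.068, 0.279)

Read off: b = 0.1737, SE = 0.0531 for soil temperature.
df = n − k − 1 = 114 − 2 − 1 = 111.
t* = t_{0.025, 111} = 1.981567.
Margin = t* × SE = 1.981567 × 0.0531 = 0.10522.
CI: 0.1737 ± 0.10522 → (0.068, 0.279).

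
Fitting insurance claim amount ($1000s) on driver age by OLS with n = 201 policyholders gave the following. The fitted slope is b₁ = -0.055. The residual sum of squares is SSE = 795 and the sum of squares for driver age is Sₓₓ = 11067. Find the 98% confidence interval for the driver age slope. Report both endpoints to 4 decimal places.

(-0.0996, -0.0104)

MSE = SSE/(n − 2) = 795/199 = 3.99497.
SE(b₁) = √(MSE/Sₓₓ) = √(3.99497/11067) = 0.0189995.
df = n − 2 = 199.
t* = t_{0.01, 199} = 2.345232.
Margin = t* × SE = 2.345232 × 0.0189995 = 0.044558.
CI: -0.055 ± 0.044558 → (-0.0996, -0.0104).
With 98% confidence, each one-unit increase in driver age is associated with a change of between -0.0996 and -0.0104 $1000s in insurance claim amount.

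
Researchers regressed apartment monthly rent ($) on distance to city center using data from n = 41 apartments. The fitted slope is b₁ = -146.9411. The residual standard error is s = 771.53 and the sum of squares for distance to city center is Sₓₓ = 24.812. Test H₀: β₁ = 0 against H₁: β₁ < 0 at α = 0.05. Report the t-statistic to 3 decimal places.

t = -0.949

SE(b₁) = s/√Sₓₓ = 771.53/√24.812 = 154.889.
t = -146.9411 / 154.889 = -0.949.
df = n − 2 = 39.
One-sided p ≈ 0.1743, which is ≥ 0.05, so fail to reject H₀.
The data do not give significant evidence that the true slope on distance to city center is negative.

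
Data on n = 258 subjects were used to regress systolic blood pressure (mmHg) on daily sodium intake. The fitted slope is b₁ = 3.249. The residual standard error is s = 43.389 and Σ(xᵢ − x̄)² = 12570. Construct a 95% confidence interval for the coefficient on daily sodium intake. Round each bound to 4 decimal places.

SE(b₁) = s/√Sₓₓ = 43.389/√12570 = 0.387001.
df = n − 2 = 256.
t* = t_{0.025, 256} = 1.969274.
Margin = t* × SE = 1.969274 × 0.387001 = 0.762111.
CI: 3.249 ± 0.762111 → (2.4869, 4.0111).
With 95% confidence, each one-unit increase in daily sodium intake is associated with a change of between 2.4869 and 4.0111 mmHg in systolic blood pressure.

(2.4869, 4.0111)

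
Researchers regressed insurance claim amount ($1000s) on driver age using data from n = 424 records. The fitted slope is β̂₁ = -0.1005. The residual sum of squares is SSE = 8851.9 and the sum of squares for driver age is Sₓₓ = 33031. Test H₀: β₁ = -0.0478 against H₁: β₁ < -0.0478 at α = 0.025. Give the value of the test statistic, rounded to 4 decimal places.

MSE = SSE/(n − 2) = 8851.9/422 = 20.9761.
SE(β̂₁) = √(MSE/Sₓₓ) = √(20.9761/33031) = 0.0252.
t = (-0.1005 − (-0.0478)) / 0.0252 = -2.0913.
df = n − 2 = 422.
One-sided p ≈ 0.0186, which is < 0.025, so reject H₀.
There is evidence that the true slope on driver age is below -0.0478 $1000s per unit.

t = -2.0913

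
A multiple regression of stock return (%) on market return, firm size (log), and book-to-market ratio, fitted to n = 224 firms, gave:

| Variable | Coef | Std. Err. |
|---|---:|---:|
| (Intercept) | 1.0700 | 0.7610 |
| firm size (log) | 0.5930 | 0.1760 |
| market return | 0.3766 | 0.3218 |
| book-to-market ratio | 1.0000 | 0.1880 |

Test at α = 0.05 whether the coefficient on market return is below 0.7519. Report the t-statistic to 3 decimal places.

t = -1.166

Read off: b = 0.3766, SE = 0.3218 for market return.
H₀: β₁ = 0.7519 vs H₁: β₁ < 0.7519.
t = (0.3766 − 0.7519) / 0.3218 = -1.166.
df = n − k − 1 = 224 − 3 − 1 = 220.
One-sided p ≈ 0.1224, which is ≥ 0.05, so fail to reject H₀.
The data do not give significant evidence that the true slope on market return is below 0.7519 % per unit, holding the other predictors fixed.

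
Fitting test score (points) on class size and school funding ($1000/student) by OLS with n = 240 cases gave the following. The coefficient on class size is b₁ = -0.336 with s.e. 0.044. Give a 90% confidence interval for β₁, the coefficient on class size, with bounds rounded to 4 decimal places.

(-0.4087, -0.2633)

df = n − k − 1 = 240 − 2 − 1 = 237.
t* = t_{0.05, 237} = 1.651308.
Margin = t* × SE = 1.651308 × 0.044 = 0.072658.
CI: -0.336 ± 0.072658 → (-0.4087, -0.2633).
With 90% confidence, each one-unit increase in class size is associated with a change of between -0.4087 and -0.2633 points in test score, holding the other predictors fixed.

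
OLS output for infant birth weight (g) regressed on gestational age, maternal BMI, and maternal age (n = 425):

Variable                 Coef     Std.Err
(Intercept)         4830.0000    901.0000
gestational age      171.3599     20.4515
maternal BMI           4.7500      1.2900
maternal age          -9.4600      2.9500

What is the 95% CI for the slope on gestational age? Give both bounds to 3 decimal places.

(131.160, 211.560)

Read off: b = 171.3599, SE = 20.4515 for gestational age.
df = n − k − 1 = 425 − 3 − 1 = 421.
t* = t_{0.025, 421} = 1.965615.
Margin = t* × SE = 1.965615 × 20.4515 = 40.19977.
CI: 171.3599 ± 40.19977 → (131.160, 211.560).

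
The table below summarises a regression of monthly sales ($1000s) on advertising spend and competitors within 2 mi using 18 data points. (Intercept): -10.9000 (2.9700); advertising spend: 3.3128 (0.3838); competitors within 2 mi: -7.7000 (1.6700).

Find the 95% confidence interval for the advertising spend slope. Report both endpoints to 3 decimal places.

Read off: b = 3.3128, SE = 0.3838 for advertising spend.
df = n − k − 1 = 18 − 2 − 1 = 15.
t* = t_{0.025, 15} = 2.13145.
Margin = t* × SE = 2.13145 × 0.3838 = 0.81805.
CI: 3.3128 ± 0.81805 → (2.495, 4.131).

(2.495, 4.131)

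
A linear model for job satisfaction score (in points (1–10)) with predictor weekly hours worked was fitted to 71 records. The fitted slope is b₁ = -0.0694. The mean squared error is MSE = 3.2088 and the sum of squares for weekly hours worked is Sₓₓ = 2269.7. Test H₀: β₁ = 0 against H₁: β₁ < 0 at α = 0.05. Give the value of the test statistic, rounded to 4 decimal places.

t = -1.8457

SE(b₁) = √(MSE/Sₓₓ) = √(3.2088/2269.7) = 0.0375999.
t = -0.0694 / 0.0375999 = -1.8457.
df = n − 2 = 69.
One-sided p ≈ 0.0346, which is < 0.05, so reject H₀.
There is evidence that the true slope on weekly hours worked is negative.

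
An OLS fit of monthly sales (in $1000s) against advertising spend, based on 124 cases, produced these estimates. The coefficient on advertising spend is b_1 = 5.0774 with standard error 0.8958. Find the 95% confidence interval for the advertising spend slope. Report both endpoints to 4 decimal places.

(3.3041, 6.8507)

df = n − 2 = 124 − 2 = 122.
t* = t_{0.025, 122} = 1.9796.
Margin = t* × SE = 1.9796 × 0.8958 = 1.773326.
CI: 5.0774 ± 1.773326 → (3.3041, 6.8507).
With 95% confidence, each one-unit increase in advertising spend is associated with a change of between 3.3041 and 6.8507 $1000s in monthly sales.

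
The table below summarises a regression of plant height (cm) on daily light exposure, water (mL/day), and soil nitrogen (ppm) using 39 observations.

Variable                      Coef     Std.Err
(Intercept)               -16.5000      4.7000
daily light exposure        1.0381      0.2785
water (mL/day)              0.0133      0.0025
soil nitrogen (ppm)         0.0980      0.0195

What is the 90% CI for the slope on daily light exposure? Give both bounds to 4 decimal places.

(0.5676, 1.5086)

Read off: b = 1.0381, SE = 0.2785 for daily light exposure.
df = n − k − 1 = 39 − 3 − 1 = 35.
t* = t_{0.05, 35} = 1.689572.
Margin = t* × SE = 1.689572 × 0.2785 = 0.470546.
CI: 1.0381 ± 0.470546 → (0.5676, 1.5086).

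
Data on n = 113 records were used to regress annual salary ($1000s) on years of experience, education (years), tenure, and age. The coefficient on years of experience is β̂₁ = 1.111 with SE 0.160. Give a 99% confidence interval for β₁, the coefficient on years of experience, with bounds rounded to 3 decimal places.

df = n − k − 1 = 113 − 4 − 1 = 108.
t* = t_{0.005, 108} = 2.62212.
Margin = t* × SE = 2.62212 × 0.160 = 0.41954.
CI: 1.111 ± 0.41954 → (0.691, 1.531).
With 99% confidence, each one-unit increase in years of experience is associated with a change of between 0.691 and 1.531 $1000s in annual salary, holding the other predictors fixed.

(0.691, 1.531)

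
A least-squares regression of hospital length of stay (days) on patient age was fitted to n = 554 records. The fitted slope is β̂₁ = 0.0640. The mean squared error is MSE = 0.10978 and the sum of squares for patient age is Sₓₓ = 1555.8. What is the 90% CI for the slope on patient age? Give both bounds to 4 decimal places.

(0.0502, 0.0778)

SE(β̂₁) = √(MSE/Sₓₓ) = √(0.10978/1555.8) = 0.00840011.
df = n − 2 = 552.
t* = t_{0.05, 552} = 1.647619.
Margin = t* × SE = 1.647619 × 0.00840011 = 0.013840.
CI: 0.0640 ± 0.013840 → (0.0502, 0.0778).
With 90% confidence, each one-unit increase in patient age is associated with a change of between 0.0502 and 0.0778 days in hospital length of stay.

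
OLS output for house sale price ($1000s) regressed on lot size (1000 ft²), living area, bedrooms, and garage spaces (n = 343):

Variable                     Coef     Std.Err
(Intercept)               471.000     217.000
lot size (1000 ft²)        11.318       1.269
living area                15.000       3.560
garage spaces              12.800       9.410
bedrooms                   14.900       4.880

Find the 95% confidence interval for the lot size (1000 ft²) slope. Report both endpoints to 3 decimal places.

(8.822, 13.814)

Read off: b = 11.318, SE = 1.269 for lot size (1000 ft²).
df = n − k − 1 = 343 − 4 − 1 = 338.
t* = t_{0.025, 338} = 1.967007.
Margin = t* × SE = 1.967007 × 1.269 = 2.49613.
CI: 11.318 ± 2.49613 → (8.822, 13.814).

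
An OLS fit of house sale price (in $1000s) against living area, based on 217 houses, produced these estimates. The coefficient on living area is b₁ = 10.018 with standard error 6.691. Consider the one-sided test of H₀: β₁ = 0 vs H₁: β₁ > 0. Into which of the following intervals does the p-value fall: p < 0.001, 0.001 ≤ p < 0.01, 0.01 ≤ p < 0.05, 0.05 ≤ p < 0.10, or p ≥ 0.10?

0.05 ≤ p < 0.10

t = 10.018 / 6.691 = 1.497.
df = n − 2 = 217 − 2 = 215.
One-sided p = P(T_{215} > t) ≈ 0.0679.
So 0.05 ≤ p < 0.10.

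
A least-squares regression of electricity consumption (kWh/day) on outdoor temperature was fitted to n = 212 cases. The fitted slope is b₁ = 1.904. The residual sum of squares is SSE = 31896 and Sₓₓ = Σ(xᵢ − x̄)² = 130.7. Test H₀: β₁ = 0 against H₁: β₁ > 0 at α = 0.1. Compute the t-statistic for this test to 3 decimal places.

MSE = SSE/(n − 2) = 31896/210 = 151.886.
SE(b₁) = √(MSE/Sₓₓ) = √(151.886/130.7) = 1.078.
t = 1.904 / 1.078 = 1.766.
df = n − 2 = 210.
One-sided p ≈ 0.0394, which is < 0.1, so reject H₀.
There is evidence that the true slope on outdoor temperature is positive.

t = 1.766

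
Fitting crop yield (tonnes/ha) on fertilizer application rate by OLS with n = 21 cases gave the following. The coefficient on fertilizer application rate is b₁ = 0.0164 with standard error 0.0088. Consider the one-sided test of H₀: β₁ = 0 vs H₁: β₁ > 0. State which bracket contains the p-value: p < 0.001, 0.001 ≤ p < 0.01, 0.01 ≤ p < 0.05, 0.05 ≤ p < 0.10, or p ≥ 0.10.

0.01 ≤ p < 0.05

t = 0.0164 / 0.0088 = 1.864.
df = n − 2 = 21 − 2 = 19.
One-sided p = P(T_{19} > t) ≈ 0.0390.
So 0.01 ≤ p < 0.05.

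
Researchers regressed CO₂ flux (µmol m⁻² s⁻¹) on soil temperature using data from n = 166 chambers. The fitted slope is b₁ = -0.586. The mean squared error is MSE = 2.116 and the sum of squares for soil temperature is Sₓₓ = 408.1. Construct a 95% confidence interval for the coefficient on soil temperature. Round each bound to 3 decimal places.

SE(b₁) = √(MSE/Sₓₓ) = √(2.116/408.1) = 0.072007.
df = n − 2 = 164.
t* = t_{0.025, 164} = 1.974535.
Margin = t* × SE = 1.974535 × 0.072007 = 0.14218.
CI: -0.586 ± 0.14218 → (-0.728, -0.444).
With 95% confidence, each one-unit increase in soil temperature is associated with a change of between -0.728 and -0.444 µmol m⁻² s⁻¹ in CO₂ flux.

(-0.728, -0.444)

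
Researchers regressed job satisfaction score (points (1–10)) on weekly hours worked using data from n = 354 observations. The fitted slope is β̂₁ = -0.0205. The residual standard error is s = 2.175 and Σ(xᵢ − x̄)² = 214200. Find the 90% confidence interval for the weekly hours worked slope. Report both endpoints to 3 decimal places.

(-0.028, -0.013)

SE(β̂₁) = s/√Sₓₓ = 2.175/√214200 = 0.00469948.
df = n − 2 = 352.
t* = t_{0.05, 352} = 1.649194.
Margin = t* × SE = 1.649194 × 0.00469948 = 0.00775.
CI: -0.0205 ± 0.00775 → (-0.028, -0.013).
With 90% confidence, each one-unit increase in weekly hours worked is associated with a change of between -0.028 and -0.013 points (1–10) in job satisfaction score.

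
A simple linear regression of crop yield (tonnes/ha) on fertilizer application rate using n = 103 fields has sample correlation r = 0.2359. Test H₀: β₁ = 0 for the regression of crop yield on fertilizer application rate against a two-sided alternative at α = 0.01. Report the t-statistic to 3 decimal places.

t = r·√(n − 2)/√(1 − r²) = 0.2359·√101/√0.944351 = 2.440.
df = n − 2 = 101.
Two-sided p ≈ 0.0164, which is ≥ 0.01, so fail to reject H₀.
The data do not give significant evidence of a linear association between fertilizer application rate and crop yield.

t = 2.440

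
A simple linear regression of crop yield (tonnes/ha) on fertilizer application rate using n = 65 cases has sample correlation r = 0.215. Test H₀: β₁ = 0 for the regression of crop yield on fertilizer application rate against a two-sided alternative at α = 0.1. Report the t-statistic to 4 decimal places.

t = r·√(n − 2)/√(1 − r²) = 0.215·√63/√0.953775 = 1.7474.
df = n − 2 = 63.
Two-sided p ≈ 0.0854, which is < 0.1, so reject H₀.
There is evidence of a linear association between fertilizer application rate and crop yield.

t = 1.7474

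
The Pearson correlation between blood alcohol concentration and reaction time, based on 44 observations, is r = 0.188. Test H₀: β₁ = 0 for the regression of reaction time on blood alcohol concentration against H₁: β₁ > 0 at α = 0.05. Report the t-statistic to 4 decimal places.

t = r·√(n − 2)/√(1 − r²) = 0.188·√42/√0.964656 = 1.2405.
df = n − 2 = 42.
One-sided p ≈ 0.1108, which is ≥ 0.05, so fail to reject H₀.
The data do not give significant evidence of a linear association between blood alcohol concentration and reaction time.

t = 1.2405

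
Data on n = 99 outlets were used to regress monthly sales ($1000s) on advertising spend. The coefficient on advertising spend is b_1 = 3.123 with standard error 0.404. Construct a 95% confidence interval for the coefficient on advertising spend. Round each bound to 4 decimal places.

(2.3212, 3.9248)

df = n − 2 = 99 − 2 = 97.
t* = t_{0.025, 97} = 1.984723.
Margin = t* × SE = 1.984723 × 0.404 = 0.801828.
CI: 3.123 ± 0.801828 → (2.3212, 3.9248).
With 95% confidence, each one-unit increase in advertising spend is associated with a change of between 2.3212 and 3.9248 $1000s in monthly sales.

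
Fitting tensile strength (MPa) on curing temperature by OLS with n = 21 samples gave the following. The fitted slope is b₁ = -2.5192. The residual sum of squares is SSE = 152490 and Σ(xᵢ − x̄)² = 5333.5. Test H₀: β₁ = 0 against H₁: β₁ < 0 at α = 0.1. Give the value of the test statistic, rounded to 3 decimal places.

MSE = SSE/(n − 2) = 152490/19 = 8025.79.
SE(b₁) = √(MSE/Sₓₓ) = √(8025.79/5333.5) = 1.2267.
t = -2.5192 / 1.2267 = -2.054.
df = n − 2 = 19.
One-sided p ≈ 0.0270, which is < 0.1, so reject H₀.
There is evidence that the true slope on curing temperature is negative.

t = -2.054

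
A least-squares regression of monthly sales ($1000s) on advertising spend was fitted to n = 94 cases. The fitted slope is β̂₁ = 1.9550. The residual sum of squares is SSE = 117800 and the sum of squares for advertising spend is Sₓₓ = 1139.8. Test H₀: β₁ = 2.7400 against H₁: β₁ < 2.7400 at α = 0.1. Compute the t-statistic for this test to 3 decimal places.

t = -0.741

MSE = SSE/(n − 2) = 117800/92 = 1280.43.
SE(β̂₁) = √(MSE/Sₓₓ) = √(1280.43/1139.8) = 1.0599.
t = (1.9550 − 2.7400) / 1.0599 = -0.741.
df = n − 2 = 92.
One-sided p ≈ 0.2304, which is ≥ 0.1, so fail to reject H₀.
The data do not give significant evidence that the true slope on advertising spend is below 2.7400 $1000s per unit.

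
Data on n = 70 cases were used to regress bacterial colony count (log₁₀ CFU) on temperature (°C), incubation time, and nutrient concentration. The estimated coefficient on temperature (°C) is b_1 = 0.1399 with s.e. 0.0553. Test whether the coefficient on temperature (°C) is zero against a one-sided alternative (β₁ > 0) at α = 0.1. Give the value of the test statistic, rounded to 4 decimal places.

t = 2.5298

H₀: β₁ = 0 vs H₁: β₁ > 0.
t = (b_1 − β₁⁰)/SE = 0.1399 / 0.0553 = 2.5298.
df = n − k − 1 = 70 − 3 − 1 = 66.
One-sided p ≈ 0.0069, which is < 0.1, so reject H₀.
There is evidence that the true slope on temperature (°C) is positive, holding the other predictors fixed.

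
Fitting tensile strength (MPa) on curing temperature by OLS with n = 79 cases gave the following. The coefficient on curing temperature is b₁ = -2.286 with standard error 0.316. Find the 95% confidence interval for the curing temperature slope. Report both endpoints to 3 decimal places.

(-2.915, -1.657)

df = n − 2 = 79 − 2 = 77.
t* = t_{0.025, 77} = 1.991254.
Margin = t* × SE = 1.991254 × 0.316 = 0.62924.
CI: -2.286 ± 0.62924 → (-2.915, -1.657).
With 95% confidence, each one-unit increase in curing temperature is associated with a change of between -2.915 and -1.657 MPa in tensile strength.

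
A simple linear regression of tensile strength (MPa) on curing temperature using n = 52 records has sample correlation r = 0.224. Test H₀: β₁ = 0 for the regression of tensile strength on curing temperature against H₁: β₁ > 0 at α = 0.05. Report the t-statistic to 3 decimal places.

t = r·√(n − 2)/√(1 − r²) = 0.224·√50/√0.949824 = 1.625.
df = n − 2 = 50.
One-sided p ≈ 0.0552, which is ≥ 0.05, so fail to reject H₀.
The data do not give significant evidence of a linear association between curing temperature and tensile strength.

t = 1.625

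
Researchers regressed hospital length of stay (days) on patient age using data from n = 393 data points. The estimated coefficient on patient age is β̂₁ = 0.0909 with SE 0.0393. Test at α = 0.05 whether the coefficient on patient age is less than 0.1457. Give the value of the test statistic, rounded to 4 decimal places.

H₀: β₁ = 0.1457 vs H₁: β₁ < 0.1457.
t = (β̂₁ − β₁⁰)/SE = (0.0909 − 0.1457) / 0.0393 = -1.3944.
df = n − 2 = 393 − 2 = 391.
One-sided p ≈ 0.0820, which is ≥ 0.05, so fail to reject H₀.
The data do not give significant evidence that the true slope on patient age is below 0.1457 days per unit.

t = -1.3944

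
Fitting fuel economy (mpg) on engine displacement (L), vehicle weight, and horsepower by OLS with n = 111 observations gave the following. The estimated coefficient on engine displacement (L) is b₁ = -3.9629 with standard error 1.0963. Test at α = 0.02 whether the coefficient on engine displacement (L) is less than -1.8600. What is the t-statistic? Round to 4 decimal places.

t = -1.9182

H₀: β₁ = -1.8600 vs H₁: β₁ < -1.8600.
t = (b₁ − β₁⁰)/SE = (-3.9629 − (-1.8600)) / 1.0963 = -1.9182.
df = n − k − 1 = 111 − 3 − 1 = 107.
One-sided p ≈ 0.0289, which is ≥ 0.02, so fail to reject H₀.
The data do not give significant evidence that the true slope on engine displacement (L) is below -1.8600 mpg per unit, holding the other predictors fixed.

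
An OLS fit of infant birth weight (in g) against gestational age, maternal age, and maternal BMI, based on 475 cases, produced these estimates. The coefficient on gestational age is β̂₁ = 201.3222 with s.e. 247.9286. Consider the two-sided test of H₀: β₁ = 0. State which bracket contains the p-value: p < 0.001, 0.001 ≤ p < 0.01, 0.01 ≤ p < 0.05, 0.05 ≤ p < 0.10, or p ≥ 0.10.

p ≥ 0.10

t = 201.3222 / 247.9286 = 0.812.
df = n − k − 1 = 475 − 3 − 1 = 471.
Two-sided p = 2·P(T_{471} > |t|) ≈ 0.4172.
So p ≥ 0.10.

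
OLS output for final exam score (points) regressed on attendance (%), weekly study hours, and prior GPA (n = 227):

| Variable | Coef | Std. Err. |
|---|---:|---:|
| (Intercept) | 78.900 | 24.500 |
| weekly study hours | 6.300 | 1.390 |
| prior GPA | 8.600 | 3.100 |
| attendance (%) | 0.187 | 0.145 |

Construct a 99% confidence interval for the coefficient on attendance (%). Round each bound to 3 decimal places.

Read off: b = 0.187, SE = 0.145 for attendance (%).
df = n − k − 1 = 227 − 3 − 1 = 223.
t* = t_{0.005, 223} = 2.598055.
Margin = t* × SE = 2.598055 × 0.145 = 0.37672.
CI: 0.187 ± 0.37672 → (-0.190, 0.564).

(-0.190, 0.564)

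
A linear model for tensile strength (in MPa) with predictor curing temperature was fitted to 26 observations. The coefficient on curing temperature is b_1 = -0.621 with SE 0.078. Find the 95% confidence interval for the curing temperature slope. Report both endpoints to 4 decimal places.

df = n − 2 = 26 − 2 = 24.
t* = t_{0.025, 24} = 2.063899.
Margin = t* × SE = 2.063899 × 0.078 = 0.160984.
CI: -0.621 ± 0.160984 → (-0.7820, -0.4600).
With 95% confidence, each one-unit increase in curing temperature is associated with a change of between -0.7820 and -0.4600 MPa in tensile strength.

(-0.7820, -0.4600)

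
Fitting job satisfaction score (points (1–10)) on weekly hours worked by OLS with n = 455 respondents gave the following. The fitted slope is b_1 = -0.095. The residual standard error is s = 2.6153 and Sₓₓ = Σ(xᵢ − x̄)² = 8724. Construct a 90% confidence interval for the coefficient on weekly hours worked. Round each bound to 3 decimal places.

(-0.141, -0.049)

SE(b_1) = s/√Sₓₓ = 2.6153/√8724 = 0.0280004.
df = n − 2 = 453.
t* = t_{0.05, 453} = 1.648224.
Margin = t* × SE = 1.648224 × 0.0280004 = 0.04615.
CI: -0.095 ± 0.04615 → (-0.141, -0.049).
With 90% confidence, each one-unit increase in weekly hours worked is associated with a change of between -0.141 and -0.049 points (1–10) in job satisfaction score.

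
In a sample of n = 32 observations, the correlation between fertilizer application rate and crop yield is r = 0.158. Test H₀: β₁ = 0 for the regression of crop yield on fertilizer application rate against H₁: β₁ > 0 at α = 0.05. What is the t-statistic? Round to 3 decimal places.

t = r·√(n − 2)/√(1 − r²) = 0.158·√30/√0.975036 = 0.876.
df = n − 2 = 30.
One-sided p ≈ 0.1939, which is ≥ 0.05, so fail to reject H₀.
The data do not give significant evidence of a linear association between fertilizer application rate and crop yield.

t = 0.876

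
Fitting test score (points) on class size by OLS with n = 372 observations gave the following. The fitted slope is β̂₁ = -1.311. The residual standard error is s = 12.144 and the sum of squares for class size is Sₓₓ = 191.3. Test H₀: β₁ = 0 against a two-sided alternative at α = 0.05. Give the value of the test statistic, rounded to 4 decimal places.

t = -1.4931

SE(β̂₁) = s/√Sₓₓ = 12.144/√191.3 = 0.87802.
t = -1.311 / 0.87802 = -1.4931.
df = n − 2 = 370.
Two-sided p ≈ 0.1363, which is ≥ 0.05, so fail to reject H₀.
The data do not give significant evidence of an association between class size and test score.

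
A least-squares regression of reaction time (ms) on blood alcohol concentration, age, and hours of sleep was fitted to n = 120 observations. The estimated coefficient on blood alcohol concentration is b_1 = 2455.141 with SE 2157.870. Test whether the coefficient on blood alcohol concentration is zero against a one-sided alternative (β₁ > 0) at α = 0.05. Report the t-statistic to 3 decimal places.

t = 1.138

H₀: β₁ = 0 vs H₁: β₁ > 0.
t = (b_1 − β₁⁰)/SE = 2455.141 / 2157.870 = 1.138.
df = n − k − 1 = 120 − 3 − 1 = 116.
One-sided p ≈ 0.1288, which is ≥ 0.05, so fail to reject H₀.
The data do not give significant evidence that the true slope on blood alcohol concentration is positive, holding the other predictors fixed.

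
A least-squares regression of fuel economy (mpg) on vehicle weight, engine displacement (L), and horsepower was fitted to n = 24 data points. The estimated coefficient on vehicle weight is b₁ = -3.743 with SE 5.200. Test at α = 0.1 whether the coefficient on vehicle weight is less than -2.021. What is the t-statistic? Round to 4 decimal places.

t = -0.3312

H₀: β₁ = -2.021 vs H₁: β₁ < -2.021.
t = (b₁ − β₁⁰)/SE = (-3.743 − (-2.021)) / 5.200 = -0.3312.
df = n − k − 1 = 24 − 3 − 1 = 20.
One-sided p ≈ 0.3720, which is ≥ 0.1, so fail to reject H₀.
The data do not give significant evidence that the true slope on vehicle weight is below -2.021 mpg per unit, holding the other predictors fixed.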